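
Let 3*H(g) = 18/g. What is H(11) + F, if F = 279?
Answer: 3075/11 ≈ 279.55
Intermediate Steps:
H(g) = 6/g (H(g) = (18/g)/3 = 6/g)
H(11) + F = 6/11 + 279 = 3075/11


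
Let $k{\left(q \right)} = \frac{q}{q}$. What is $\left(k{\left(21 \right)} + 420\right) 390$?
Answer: $164190$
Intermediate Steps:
$k{\left(q \right)} = 1$
$\left(k{\left(21 \right)} + 420\right) 390 = \left(1 + 420\right) 390 = 421 \cdot 390 = 164190$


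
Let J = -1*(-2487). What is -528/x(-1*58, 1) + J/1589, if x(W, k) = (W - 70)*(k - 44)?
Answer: 803091/546616 ≈ 1.4692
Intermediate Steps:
J = 2487
x(W, k) = (-70 + W)*(-44 + k)
-528/x(-1*58, 1) + J/1589 = -528/(3080 - 70*1 - (-44)*58 - 1*58*1) + 2487/1589 = -528/(3080 - 70 - 44*(-58) - 58*1) + 2487*(1/1589) = -528/(3080 - 70 + 2552 - 58) + 2487/1589 = -528/5504 + 2487/1589 = -528*1/5504 + 2487/1589 = -33/344 + 2487/1589 = 803091/546616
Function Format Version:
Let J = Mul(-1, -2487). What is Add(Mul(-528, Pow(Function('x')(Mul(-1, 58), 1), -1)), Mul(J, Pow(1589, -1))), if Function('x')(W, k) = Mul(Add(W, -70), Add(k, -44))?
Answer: Rational(803091, 546616) ≈ 1.4692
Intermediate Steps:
J = 2487
Function('x')(W, k) = Mul(Add(-70, W), Add(-44, k))
Add(Mul(-528, Pow(Function('x')(Mul(-1, 58), 1), -1)), Mul(J, Pow(1589, -1))) = Add(Mul(-528, Pow(Add(3080, Mul(-70, 1), Mul(-44, Mul(-1, 58)), Mul(Mul(-1, 58), 1)), -1)), Mul(2487, Pow(1589, -1))) = Add(Mul(-528, Pow(Add(3080, -70, Mul(-44, -58), Mul(-58, 1)), -1)), Mul(2487, Rational(1, 1589))) = Add(Mul(-528, Pow(Add(3080, -70, 2552, -58), -1)), Rational(2487, 1589)) = Add(Mul(-528, Pow(5504, -1)), Rational(2487, 1589)) = Add(Mul(-528, Rational(1, 5504)), Rational(2487, 1589)) = Add(Rational(-33, 344), Rational(2487, 1589)) = Rational(803091, 546616)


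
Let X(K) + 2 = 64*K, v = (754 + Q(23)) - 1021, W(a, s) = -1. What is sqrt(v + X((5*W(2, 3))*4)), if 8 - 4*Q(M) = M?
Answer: I*sqrt(6211)/2 ≈ 39.405*I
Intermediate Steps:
Q(M) = 2 - M/4
v = -1083/4 (v = (754 + (2 - 1/4*23)) - 1021 = (754 + (2 - 23/4)) - 1021 = (754 - 15/4) - 1021 = 3001/4 - 1021 = -1083/4 ≈ -270.75)
X(K) = -2 + 64*K
sqrt(v + X((5*W(2, 3))*4)) = sqrt(-1083/4 + (-2 + 64*((5*(-1))*4))) = sqrt(-1083/4 + (-2 + 64*(-5*4))) = sqrt(-1083/4 + (-2 + 64*(-20))) = sqrt(-1083/4 + (-2 - 1280)) = sqrt(-1083/4 - 1282) = sqrt(-6211/4) = I*sqrt(6211)/2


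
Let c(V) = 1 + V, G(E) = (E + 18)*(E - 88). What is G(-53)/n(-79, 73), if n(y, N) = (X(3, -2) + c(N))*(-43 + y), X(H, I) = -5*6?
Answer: -4935/5368 ≈ -0.91934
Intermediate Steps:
X(H, I) = -30
G(E) = (-88 + E)*(18 + E) (G(E) = (18 + E)*(-88 + E) = (-88 + E)*(18 + E))
n(y, N) = (-43 + y)*(-29 + N) (n(y, N) = (-30 + (1 + N))*(-43 + y) = (-29 + N)*(-43 + y) = (-43 + y)*(-29 + N))
G(-53)/n(-79, 73) = (-1584 + (-53)² - 70*(-53))/(1247 - 43*73 - 29*(-79) + 73*(-79)) = (-1584 + 2809 + 3710)/(1247 - 3139 + 2291 - 5767) = 4935/(-5368) = 4935*(-1/5368) = -4935/5368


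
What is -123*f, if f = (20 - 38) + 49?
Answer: -3813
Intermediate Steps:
f = 31 (f = -18 + 49 = 31)
-123*f = -123*31 = -3813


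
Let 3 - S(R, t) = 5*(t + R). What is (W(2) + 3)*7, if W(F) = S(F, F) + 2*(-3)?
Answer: -140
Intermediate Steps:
S(R, t) = 3 - 5*R - 5*t (S(R, t) = 3 - 5*(t + R) = 3 - 5*(R + t) = 3 - (5*R + 5*t) = 3 + (-5*R - 5*t) = 3 - 5*R - 5*t)
W(F) = -3 - 10*F (W(F) = (3 - 5*F - 5*F) + 2*(-3) = (3 - 10*F) - 6 = -3 - 10*F)
(W(2) + 3)*7 = ((-3 - 10*2) + 3)*7 = ((-3 - 20) + 3)*7 = (-23 + 3)*7 = -20*7 = -140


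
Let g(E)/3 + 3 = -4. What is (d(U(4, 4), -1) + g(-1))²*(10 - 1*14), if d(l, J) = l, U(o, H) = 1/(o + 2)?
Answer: -15625/9 ≈ -1736.1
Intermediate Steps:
U(o, H) = 1/(2 + o)
g(E) = -21 (g(E) = -9 + 3*(-4) = -9 - 12 = -21)
(d(U(4, 4), -1) + g(-1))²*(10 - 1*14) = (1/(2 + 4) - 21)²*(10 - 1*14) = (1/6 - 21)²*(10 - 14) = (⅙ - 21)²*(-4) = (-125/6)²*(-4) = (15625/36)*(-4) = -15625/9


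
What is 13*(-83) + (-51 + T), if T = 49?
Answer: -1081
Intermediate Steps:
13*(-83) + (-51 + T) = 13*(-83) + (-51 + 49) = -1079 - 2 = -1081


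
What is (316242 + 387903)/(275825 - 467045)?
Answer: -46943/12748 ≈ -3.6824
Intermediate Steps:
(316242 + 387903)/(275825 - 467045) = 704145/(-191220) = 704145*(-1/191220) = -46943/12748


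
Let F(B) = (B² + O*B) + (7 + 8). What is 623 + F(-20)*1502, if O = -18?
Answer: 1164673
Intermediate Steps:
F(B) = 15 + B² - 18*B (F(B) = (B² - 18*B) + (7 + 8) = (B² - 18*B) + 15 = 15 + B² - 18*B)
623 + F(-20)*1502 = 623 + (15 + (-20)² - 18*(-20))*1502 = 623 + (15 + 400 + 360)*1502 = 623 + 775*1502 = 623 + 1164050 = 1164673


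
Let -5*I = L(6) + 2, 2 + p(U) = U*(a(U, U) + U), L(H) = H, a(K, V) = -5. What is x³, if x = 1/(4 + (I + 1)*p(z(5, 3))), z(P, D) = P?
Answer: 125/17576 ≈ 0.0071120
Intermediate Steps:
p(U) = -2 + U*(-5 + U)
I = -8/5 (I = -(6 + 2)/5 = -⅕*8 = -8/5 ≈ -1.6000)
x = 5/26 (x = 1/(4 + (-8/5 + 1)*(-2 + 5² - 5*5)) = 1/(4 - 3*(-2 + 25 - 25)/5) = 1/(4 - ⅗*(-2)) = 1/(4 + 6/5) = 1/(26/5) = 5/26 ≈ 0.19231)
x³ = (5/26)³ = 125/17576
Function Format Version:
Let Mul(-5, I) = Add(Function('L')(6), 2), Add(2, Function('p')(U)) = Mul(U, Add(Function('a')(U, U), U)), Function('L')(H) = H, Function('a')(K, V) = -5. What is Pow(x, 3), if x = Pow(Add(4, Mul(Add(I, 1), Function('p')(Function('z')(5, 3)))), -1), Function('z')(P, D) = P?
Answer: Rational(125, 17576) ≈ 0.0071120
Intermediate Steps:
Function('p')(U) = Add(-2, Mul(U, Add(-5, U)))
I = Rational(-8, 5) (I = Mul(Rational(-1, 5), Add(6, 2)) = Mul(Rational(-1, 5), 8) = Rational(-8, 5) ≈ -1.6000)
x = Rational(5, 26) (x = Pow(Add(4, Mul(Add(Rational(-8, 5), 1), Add(-2, Pow(5, 2), Mul(-5, 5)))), -1) = Pow(Add(4, Mul(Rational(-3, 5), Add(-2, 25, -25))), -1) = Pow(Add(4, Mul(Rational(-3, 5), -2)), -1) = Pow(Add(4, Rational(6, 5)), -1) = Pow(Rational(26, 5), -1) = Rational(5, 26) ≈ 0.19231)
Pow(x, 3) = Pow(Rational(5, 26), 3) = Rational(125, 17576)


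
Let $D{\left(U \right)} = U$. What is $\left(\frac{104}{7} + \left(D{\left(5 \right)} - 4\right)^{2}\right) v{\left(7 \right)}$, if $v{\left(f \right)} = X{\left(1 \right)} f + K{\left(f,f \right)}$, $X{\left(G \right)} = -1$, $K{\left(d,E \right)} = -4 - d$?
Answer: $- \frac{1998}{7} \approx -285.43$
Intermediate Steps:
$v{\left(f \right)} = -4 - 2 f$ ($v{\left(f \right)} = - f - \left(4 + f\right) = -4 - 2 f$)
$\left(\frac{104}{7} + \left(D{\left(5 \right)} - 4\right)^{2}\right) v{\left(7 \right)} = \left(\frac{104}{7} + \left(5 - 4\right)^{2}\right) \left(-4 - 14\right) = \left(104 \cdot \frac{1}{7} + 1^{2}\right) \left(-4 - 14\right) = \left(\frac{104}{7} + 1\right) \left(-18\right) = \frac{111}{7} \left(-18\right) = - \frac{1998}{7}$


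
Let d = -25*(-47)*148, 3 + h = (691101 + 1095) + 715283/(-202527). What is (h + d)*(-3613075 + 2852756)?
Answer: -133364895987331232/202527 ≈ -6.5850e+11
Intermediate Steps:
h = 140187056428/202527 (h = -3 + ((691101 + 1095) + 715283/(-202527)) = -3 + (692196 + 715283*(-1/202527)) = -3 + (692196 - 715283/202527) = -3 + 140187664009/202527 = 140187056428/202527 ≈ 6.9219e+5)
d = 173900 (d = 1175*148 = 173900)
(h + d)*(-3613075 + 2852756) = (140187056428/202527 + 173900)*(-3613075 + 2852756) = (175406501728/202527)*(-760319) = -133364895987331232/202527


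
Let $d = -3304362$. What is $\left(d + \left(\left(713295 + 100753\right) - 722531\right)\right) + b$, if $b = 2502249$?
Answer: $-710596$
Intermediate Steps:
$\left(d + \left(\left(713295 + 100753\right) - 722531\right)\right) + b = \left(-3304362 + \left(\left(713295 + 100753\right) - 722531\right)\right) + 2502249 = \left(-3304362 + \left(814048 - 722531\right)\right) + 2502249 = \left(-3304362 + 91517\right) + 2502249 = -3212845 + 2502249 = -710596$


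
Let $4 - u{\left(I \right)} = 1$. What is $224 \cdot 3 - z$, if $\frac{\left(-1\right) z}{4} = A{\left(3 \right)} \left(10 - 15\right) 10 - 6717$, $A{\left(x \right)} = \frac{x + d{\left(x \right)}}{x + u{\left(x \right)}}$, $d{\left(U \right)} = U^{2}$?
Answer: $-26596$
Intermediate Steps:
$u{\left(I \right)} = 3$ ($u{\left(I \right)} = 4 - 1 = 3$)
$A{\left(x \right)} = \frac{x + x^{2}}{3 + x}$ ($A{\left(x \right)} = \frac{x + x^{2}}{x + 3} = \frac{x + x^{2}}{3 + x}$)
$z = 27268$ ($z = - 4 \left(\frac{3 \left(1 + 3\right)}{3 + 3} \left(10 - 15\right) 10 - 6717\right) = - 4 \left(3 \cdot \frac{1}{6} \cdot 4 \left(10 - 15\right) 10 - 6717\right) = - 4 \left(3 \cdot \frac{1}{6} \cdot 4 \left(-5\right) 10 - 6717\right) = - 4 \left(2 \left(-5\right) 10 - 6717\right) = - 4 \left(\left(-10\right) 10 - 6717\right) = - 4 \left(-100 - 6717\right) = \left(-4\right) \left(-6817\right) = 27268$)
$224 \cdot 3 - z = 224 \cdot 3 - 27268 = 672 - 27268 = -26596$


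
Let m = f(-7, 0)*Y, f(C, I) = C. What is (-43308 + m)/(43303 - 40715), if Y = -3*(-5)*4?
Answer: -10932/647 ≈ -16.896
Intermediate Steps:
Y = 60 (Y = 15*4 = 60)
m = -420 (m = -7*60 = -420)
(-43308 + m)/(43303 - 40715) = (-43308 - 420)/(43303 - 40715) = -43728/2588 = -43728*1/2588 = -10932/647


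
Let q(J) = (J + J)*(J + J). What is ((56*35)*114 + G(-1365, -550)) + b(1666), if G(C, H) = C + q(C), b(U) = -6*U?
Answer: 7664979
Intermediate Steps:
q(J) = 4*J² (q(J) = (2*J)*(2*J) = 4*J²)
G(C, H) = C + 4*C²
((56*35)*114 + G(-1365, -550)) + b(1666) = ((56*35)*114 - 1365*(1 + 4*(-1365))) - 6*1666 = (1960*114 - 1365*(1 - 5460)) - 9996 = (223440 - 1365*(-5459)) - 9996 = (223440 + 7451535) - 9996 = 7674975 - 9996 = 7664979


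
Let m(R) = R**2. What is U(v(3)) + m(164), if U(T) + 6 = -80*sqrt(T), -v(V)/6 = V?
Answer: 26890 - 240*I*sqrt(2) ≈ 26890.0 - 339.41*I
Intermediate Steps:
v(V) = -6*V
U(T) = -6 - 80*sqrt(T)
U(v(3)) + m(164) = (-6 - 80*3*I*sqrt(2)) + 164**2 = (-6 - 240*I*sqrt(2)) + 26896 = 26890 - 240*I*sqrt(2)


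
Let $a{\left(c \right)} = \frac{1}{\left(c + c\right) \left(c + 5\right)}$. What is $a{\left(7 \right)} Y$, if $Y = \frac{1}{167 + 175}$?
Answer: $\frac{1}{57456} \approx 1.7405 \cdot 10^{-5}$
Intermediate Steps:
$a{\left(c \right)} = \frac{1}{2 c \left(5 + c\right)}$
$Y = \frac{1}{342} \approx 0.002924$
$a{\left(7 \right)} Y = \frac{1}{2 \cdot 7 \left(5 + 7\right)} \frac{1}{342} = \frac{1}{2} \cdot \frac{1}{7} \cdot \frac{1}{12} \cdot \frac{1}{342} = \frac{1}{168} \cdot \frac{1}{342} = \frac{1}{57456}$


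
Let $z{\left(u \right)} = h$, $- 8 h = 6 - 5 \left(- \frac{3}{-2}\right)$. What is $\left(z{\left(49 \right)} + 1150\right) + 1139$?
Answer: $\frac{36627}{16} \approx 2289.2$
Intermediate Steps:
$h = \frac{3}{16}$ ($h = - \frac{6 - 5 \left(- \frac{3}{-2}\right)}{8} = - \frac{6 - 5 \left(\left(-3\right) \left(- \frac{1}{2}\right)\right)}{8} = - \frac{6 - \frac{15}{2}}{8} = \left(- \frac{1}{8}\right) \left(- \frac{3}{2}\right) = \frac{3}{16} \approx 0.1875$)
$z{\left(u \right)} = \frac{3}{16}$
$\left(z{\left(49 \right)} + 1150\right) + 1139 = \left(\frac{3}{16} + 1150\right) + 1139 = \frac{18403}{16} + 1139 = \frac{36627}{16}$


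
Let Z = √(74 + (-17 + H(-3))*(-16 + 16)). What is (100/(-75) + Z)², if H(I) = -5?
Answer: 682/9 - 8*√74/3 ≈ 52.838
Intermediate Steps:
Z = √74 (Z = √(74 + (-17 - 5)*(-16 + 16)) = √(74 - 22*0) = √(74 + 0) = √74 ≈ 8.6023)
(100/(-75) + Z)² = (100/(-75) + √74)² = (100*(-1/75) + √74)² = (-4/3 + √74)²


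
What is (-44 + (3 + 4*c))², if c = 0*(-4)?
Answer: 1681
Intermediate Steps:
c = 0
(-44 + (3 + 4*c))² = (-44 + (3 + 4*0))² = (-44 + (3 + 0))² = (-44 + 3)² = (-41)² = 1681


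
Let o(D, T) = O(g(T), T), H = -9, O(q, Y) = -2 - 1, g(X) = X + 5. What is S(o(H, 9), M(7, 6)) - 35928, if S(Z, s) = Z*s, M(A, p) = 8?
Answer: -35952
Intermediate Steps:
g(X) = 5 + X
O(q, Y) = -3
o(D, T) = -3
S(o(H, 9), M(7, 6)) - 35928 = -3*8 - 35928 = -24 - 35928 = -35952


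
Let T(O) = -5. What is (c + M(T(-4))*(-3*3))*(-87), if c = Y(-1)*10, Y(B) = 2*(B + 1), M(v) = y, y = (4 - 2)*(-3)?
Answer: -4698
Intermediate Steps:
y = -6 (y = 2*(-3) = -6)
M(v) = -6
Y(B) = 2 + 2*B (Y(B) = 2*(1 + B) = 2 + 2*B)
c = 0 (c = (2 + 2*(-1))*10 = (2 - 2)*10 = 0*10 = 0)
(c + M(T(-4))*(-3*3))*(-87) = (0 - (-18)*3)*(-87) = (0 - 6*(-9))*(-87) = (0 + 54)*(-87) = 54*(-87) = -4698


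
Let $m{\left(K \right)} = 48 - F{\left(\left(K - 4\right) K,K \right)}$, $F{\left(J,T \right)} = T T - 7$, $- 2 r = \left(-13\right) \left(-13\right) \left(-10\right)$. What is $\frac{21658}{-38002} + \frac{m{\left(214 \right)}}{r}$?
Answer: $- \frac{878275246}{16055845} \approx -54.701$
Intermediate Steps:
$r = 845$ ($r = - \frac{\left(-13\right) \left(-13\right) \left(-10\right)}{2} = - \frac{169 \left(-10\right)}{2} = \left(- \frac{1}{2}\right) \left(-1690\right) = 845$)
$F{\left(J,T \right)} = -7 + T^{2}$ ($F{\left(J,T \right)} = T^{2} - 7 = -7 + T^{2}$)
$m{\left(K \right)} = 55 - K^{2}$ ($m{\left(K \right)} = 48 - \left(-7 + K^{2}\right) = 55 - K^{2}$)
$\frac{21658}{-38002} + \frac{m{\left(214 \right)}}{r} = \frac{21658}{-38002} + \frac{55 - 214^{2}}{845} = 21658 \left(- \frac{1}{38002}\right) + \left(55 - 45796\right) \frac{1}{845} = - \frac{10829}{19001} + \left(55 - 45796\right) \frac{1}{845} = - \frac{10829}{19001} - \frac{45741}{845} = - \frac{878275246}{16055845}$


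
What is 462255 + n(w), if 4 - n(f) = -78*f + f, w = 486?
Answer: 499681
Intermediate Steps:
n(f) = 4 + 77*f (n(f) = 4 - (-78*f + f) = 4 - (-77)*f = 4 + 77*f)
462255 + n(w) = 462255 + (4 + 77*486) = 462255 + (4 + 37422) = 462255 + 37426 = 499681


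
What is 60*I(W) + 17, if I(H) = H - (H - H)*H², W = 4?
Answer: 257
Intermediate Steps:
I(H) = H (I(H) = H - 0*H² = H - 1*0 = H + 0 = H)
60*I(W) + 17 = 60*4 + 17 = 240 + 17 = 257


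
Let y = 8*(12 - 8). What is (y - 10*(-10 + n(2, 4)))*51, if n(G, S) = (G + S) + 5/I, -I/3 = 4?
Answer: 7769/2 ≈ 3884.5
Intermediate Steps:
I = -12 (I = -3*4 = -12)
y = 32 (y = 8*4 = 32)
n(G, S) = -5/12 + G + S (n(G, S) = (G + S) + 5/(-12) = (G + S) + 5*(-1/12) = (G + S) - 5/12 = -5/12 + G + S)
(y - 10*(-10 + n(2, 4)))*51 = (32 - 10*(-10 + (-5/12 + 2 + 4)))*51 = (32 - 10*(-10 + 67/12))*51 = (32 - 10*(-53/12))*51 = (32 + 265/6)*51 = (457/6)*51 = 7769/2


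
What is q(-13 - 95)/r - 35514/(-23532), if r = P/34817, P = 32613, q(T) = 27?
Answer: 1293315915/42636062 ≈ 30.334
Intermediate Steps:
r = 32613/34817 ≈ 0.93670
q(-13 - 95)/r - 35514/(-23532) = 27/(32613/34817) - 35514/(-23532) = 27*(34817/32613) - 35514*(-1/23532) = 313353/10871 + 5919/3922 = 1293315915/42636062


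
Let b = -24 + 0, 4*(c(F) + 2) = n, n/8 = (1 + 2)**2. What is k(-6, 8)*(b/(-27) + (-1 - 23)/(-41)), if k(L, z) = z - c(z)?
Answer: -4352/369 ≈ -11.794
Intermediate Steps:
n = 72 (n = 8*(1 + 2)**2 = 8*3**2 = 8*9 = 72)
c(F) = 16 (c(F) = -2 + (1/4)*72 = -2 + 18 = 16)
b = -24
k(L, z) = -16 + z (k(L, z) = z - 1*16 = z - 16 = -16 + z)
k(-6, 8)*(b/(-27) + (-1 - 23)/(-41)) = (-16 + 8)*(-24/(-27) + (-1 - 23)/(-41)) = -8*(-24*(-1/27) - 24*(-1/41)) = -8*(8/9 + 24/41) = -8*544/369 = -4352/369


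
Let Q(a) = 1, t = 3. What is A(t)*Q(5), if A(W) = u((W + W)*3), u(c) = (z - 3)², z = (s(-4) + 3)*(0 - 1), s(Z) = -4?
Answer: 4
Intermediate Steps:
z = 1 (z = (-4 + 3)*(0 - 1) = -1*(-1) = 1)
u(c) = 4 (u(c) = (1 - 3)² = (-2)² = 4)
A(W) = 4
A(t)*Q(5) = 4*1 = 4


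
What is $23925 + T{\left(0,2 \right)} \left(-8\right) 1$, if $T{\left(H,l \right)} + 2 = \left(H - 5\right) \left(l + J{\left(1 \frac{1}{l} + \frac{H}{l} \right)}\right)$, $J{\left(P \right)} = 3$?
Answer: $24141$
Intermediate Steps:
$T{\left(H,l \right)} = -2 + \left(-5 + H\right) \left(3 + l\right)$ ($T{\left(H,l \right)} = -2 + \left(H - 5\right) \left(l + 3\right) = -2 + \left(-5 + H\right) \left(3 + l\right)$)
$23925 + T{\left(0,2 \right)} \left(-8\right) 1 = 23925 + \left(-17 - 10 + 3 \cdot 0 + 0 \cdot 2\right) \left(-8\right) 1 = 23925 + \left(-17 - 10 + 0 + 0\right) \left(-8\right) 1 = 23925 + \left(-27\right) \left(-8\right) 1 = 23925 + 216 \cdot 1 = 23925 + 216 = 24141$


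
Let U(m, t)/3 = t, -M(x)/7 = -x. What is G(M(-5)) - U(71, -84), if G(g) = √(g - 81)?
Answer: 252 + 2*I*√29 ≈ 252.0 + 10.77*I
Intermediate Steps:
M(x) = 7*x (M(x) = -(-7)*x = 7*x)
G(g) = √(-81 + g)
U(m, t) = 3*t
G(M(-5)) - U(71, -84) = √(-81 + 7*(-5)) - 3*(-84) = √(-81 - 35) - 1*(-252) = √(-116) + 252 = 2*I*√29 + 252 = 252 + 2*I*√29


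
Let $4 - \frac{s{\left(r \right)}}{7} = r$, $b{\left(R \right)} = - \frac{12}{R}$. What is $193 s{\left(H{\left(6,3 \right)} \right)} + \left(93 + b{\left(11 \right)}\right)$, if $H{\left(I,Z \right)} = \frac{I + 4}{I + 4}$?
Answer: $\frac{45594}{11} \approx 4144.9$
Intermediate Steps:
$H{\left(I,Z \right)} = 1$ ($H{\left(I,Z \right)} = \frac{4 + I}{4 + I} = 1$)
$s{\left(r \right)} = 28 - 7 r$
$193 s{\left(H{\left(6,3 \right)} \right)} + \left(93 + b{\left(11 \right)}\right) = 193 \left(28 - 7\right) + \left(93 - \frac{12}{11}\right) = 193 \cdot 21 + \left(93 - \frac{12}{11}\right) = 4053 + \frac{1011}{11} = \frac{45594}{11}$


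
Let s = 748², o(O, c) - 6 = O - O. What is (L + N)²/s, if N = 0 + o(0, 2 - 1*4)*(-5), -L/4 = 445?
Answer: 819025/139876 ≈ 5.8554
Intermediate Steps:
o(O, c) = 6 (o(O, c) = 6 + (O - O) = 6 + 0 = 6)
s = 559504
L = -1780 (L = -4*445 = -1780)
N = -30 (N = 0 + 6*(-5) = 0 - 30 = -30)
(L + N)²/s = (-1780 - 30)²/559504 = (-1810)²*(1/559504) = 3276100*(1/559504) = 819025/139876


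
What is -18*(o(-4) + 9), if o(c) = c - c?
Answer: -162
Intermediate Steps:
o(c) = 0
-18*(o(-4) + 9) = -18*(0 + 9) = -18*9 = -162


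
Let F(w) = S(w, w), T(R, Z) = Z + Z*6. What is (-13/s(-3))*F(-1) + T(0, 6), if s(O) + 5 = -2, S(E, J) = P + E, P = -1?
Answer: 268/7 ≈ 38.286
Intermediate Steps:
T(R, Z) = 7*Z (T(R, Z) = Z + 6*Z = 7*Z)
S(E, J) = -1 + E
s(O) = -7 (s(O) = -5 - 2 = -7)
F(w) = -1 + w
(-13/s(-3))*F(-1) + T(0, 6) = (-13/(-7))*(-1 - 1) + 7*6 = -13*(-⅐)*(-2) + 42 = (13/7)*(-2) + 42 = -26/7 + 42 = 268/7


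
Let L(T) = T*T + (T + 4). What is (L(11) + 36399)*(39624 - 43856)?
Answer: -154616120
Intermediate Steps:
L(T) = 4 + T + T² (L(T) = T² + (4 + T) = 4 + T + T²)
(L(11) + 36399)*(39624 - 43856) = ((4 + 11 + 11²) + 36399)*(39624 - 43856) = ((4 + 11 + 121) + 36399)*(-4232) = (136 + 36399)*(-4232) = 36535*(-4232) = -154616120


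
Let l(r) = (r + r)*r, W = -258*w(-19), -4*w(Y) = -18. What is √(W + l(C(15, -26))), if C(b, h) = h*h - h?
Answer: 57*√303 ≈ 992.19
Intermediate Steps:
w(Y) = 9/2 (w(Y) = -¼*(-18) = 9/2)
C(b, h) = h² - h
W = -1161 (W = -258*9/2 = -1161)
l(r) = 2*r² (l(r) = (2*r)*r = 2*r²)
√(W + l(C(15, -26))) = √(-1161 + 2*(-26*(-1 - 26))²) = √(-1161 + 2*(-26*(-27))²) = √(-1161 + 2*702²) = √(-1161 + 2*492804) = √(-1161 + 985608) = √984447 = 57*√303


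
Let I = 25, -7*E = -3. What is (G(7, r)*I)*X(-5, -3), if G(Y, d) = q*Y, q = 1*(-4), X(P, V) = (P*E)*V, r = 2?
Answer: -4500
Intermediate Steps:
E = 3/7 (E = -⅐*(-3) = 3/7 ≈ 0.42857)
X(P, V) = 3*P*V/7 (X(P, V) = (P*(3/7))*V = (3*P/7)*V = 3*P*V/7)
q = -4
G(Y, d) = -4*Y
(G(7, r)*I)*X(-5, -3) = (-4*7*25)*((3/7)*(-5)*(-3)) = -28*25*(45/7) = -700*45/7 = -4500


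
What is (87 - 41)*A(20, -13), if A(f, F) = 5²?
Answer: 1150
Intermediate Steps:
A(f, F) = 25
(87 - 41)*A(20, -13) = (87 - 41)*25 = 46*25 = 1150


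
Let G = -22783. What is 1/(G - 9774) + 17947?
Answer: 584300478/32557 ≈ 17947.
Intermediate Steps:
1/(G - 9774) + 17947 = 1/(-22783 - 9774) + 17947 = 1/(-32557) + 17947 = -1/32557 + 17947 = 584300478/32557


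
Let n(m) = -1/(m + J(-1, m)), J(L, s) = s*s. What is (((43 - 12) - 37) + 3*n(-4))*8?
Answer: -50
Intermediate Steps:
J(L, s) = s**2
n(m) = -1/(m + m**2)
(((43 - 12) - 37) + 3*n(-4))*8 = (((43 - 12) - 37) + 3*(-1/(-4*(1 - 4))))*8 = ((31 - 37) + 3*(-1*(-1/4)/(-3)))*8 = (-6 + 3*(-1*(-1/4)*(-1/3)))*8 = (-6 + 3*(-1/12))*8 = (-6 - 1/4)*8 = -25/4*8 = -50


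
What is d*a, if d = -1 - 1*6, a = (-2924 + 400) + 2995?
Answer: -3297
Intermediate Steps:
a = 471 (a = -2524 + 2995 = 471)
d = -7 (d = -1 - 6 = -7)
d*a = -7*471 = -3297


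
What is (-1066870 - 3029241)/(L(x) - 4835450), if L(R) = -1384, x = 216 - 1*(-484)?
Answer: 4096111/4836834 ≈ 0.84686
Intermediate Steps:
x = 700 (x = 216 + 484 = 700)
(-1066870 - 3029241)/(L(x) - 4835450) = (-1066870 - 3029241)/(-1384 - 4835450) = -4096111/(-4836834) = -4096111*(-1/4836834) = 4096111/4836834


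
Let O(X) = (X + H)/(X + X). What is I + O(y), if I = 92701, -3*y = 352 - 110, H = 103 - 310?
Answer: 44868147/484 ≈ 92703.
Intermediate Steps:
H = -207
y = -242/3 (y = -(352 - 110)/3 = -⅓*242 = -242/3 ≈ -80.667)
O(X) = (-207 + X)/(2*X) (O(X) = (X - 207)/(X + X) = (-207 + X)/((2*X)) = (-207 + X)*(1/(2*X)) = (-207 + X)/(2*X))
I + O(y) = 92701 + (-207 - 242/3)/(2*(-242/3)) = 92701 + (½)*(-3/242)*(-863/3) = 92701 + 863/484 = 44868147/484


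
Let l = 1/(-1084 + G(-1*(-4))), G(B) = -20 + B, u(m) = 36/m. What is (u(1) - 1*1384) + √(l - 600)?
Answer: -1348 + I*√7260011/110 ≈ -1348.0 + 24.495*I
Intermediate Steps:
l = -1/1100 (l = 1/(-1084 + (-20 - 1*(-4))) = 1/(-1084 + (-20 + 4)) = 1/(-1084 - 16) = 1/(-1100) = -1/1100 ≈ -0.00090909)
(u(1) - 1*1384) + √(l - 600) = (36/1 - 1*1384) + √(-1/1100 - 600) = (36*1 - 1384) + √(-660001/1100) = (36 - 1384) + I*√7260011/110 = -1348 + I*√7260011/110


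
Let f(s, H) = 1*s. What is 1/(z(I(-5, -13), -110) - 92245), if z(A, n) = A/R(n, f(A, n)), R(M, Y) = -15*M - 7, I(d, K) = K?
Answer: -1643/151558548 ≈ -1.0841e-5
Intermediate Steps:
f(s, H) = s
R(M, Y) = -7 - 15*M
z(A, n) = A/(-7 - 15*n)
1/(z(I(-5, -13), -110) - 92245) = 1/(-1*(-13)/(7 + 15*(-110)) - 92245) = 1/(-1*(-13)/(7 - 1650) - 92245) = 1/(-1*(-13)/(-1643) - 92245) = 1/(-1*(-13)*(-1/1643) - 92245) = 1/(-13/1643 - 92245) = 1/(-151558548/1643) = -1643/151558548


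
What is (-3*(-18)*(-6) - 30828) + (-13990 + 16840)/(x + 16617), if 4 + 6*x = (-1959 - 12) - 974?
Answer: -1004677452/32251 ≈ -31152.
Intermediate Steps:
x = -983/2 (x = -⅔ + ((-1959 - 12) - 974)/6 = -⅔ + (-1971 - 974)/6 = -⅔ + (⅙)*(-2945) = -⅔ - 2945/6 = -983/2 ≈ -491.50)
(-3*(-18)*(-6) - 30828) + (-13990 + 16840)/(x + 16617) = (-3*(-18)*(-6) - 30828) + (-13990 + 16840)/(-983/2 + 16617) = (54*(-6) - 30828) + 2850/(32251/2) = (-324 - 30828) + 2850*(2/32251) = -31152 + 5700/32251 = -1004677452/32251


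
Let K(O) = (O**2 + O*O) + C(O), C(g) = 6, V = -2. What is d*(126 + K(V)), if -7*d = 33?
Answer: -660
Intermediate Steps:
d = -33/7 (d = -1/7*33 = -33/7 ≈ -4.7143)
K(O) = 6 + 2*O**2 (K(O) = (O**2 + O*O) + 6 = (O**2 + O**2) + 6 = 2*O**2 + 6 = 6 + 2*O**2)
d*(126 + K(V)) = -33*(126 + (6 + 2*(-2)**2))/7 = -33*(126 + (6 + 2*4))/7 = -33*(126 + (6 + 8))/7 = -33*(126 + 14)/7 = -33/7*140 = -660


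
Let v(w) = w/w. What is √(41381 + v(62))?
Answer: 33*√38 ≈ 203.43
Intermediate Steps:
v(w) = 1
√(41381 + v(62)) = √(41381 + 1) = √41382 = 33*√38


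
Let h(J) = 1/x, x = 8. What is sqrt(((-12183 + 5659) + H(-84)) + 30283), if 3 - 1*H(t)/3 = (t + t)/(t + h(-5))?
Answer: 2*sqrt(2674655654)/671 ≈ 154.15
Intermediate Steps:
h(J) = 1/8
H(t) = 9 - 6*t/(1/8 + t) (H(t) = 9 - 3*(t + t)/(t + 1/8) = 9 - 3*2*t/(1/8 + t) = 9 - 6*t/(1/8 + t))
sqrt(((-12183 + 5659) + H(-84)) + 30283) = sqrt(((-12183 + 5659) + 3*(3 + 8*(-84))/(1 + 8*(-84))) + 30283) = sqrt((-6524 + 3*(3 - 672)/(1 - 672)) + 30283) = sqrt((-6524 + 3*(-669)/(-671)) + 30283) = sqrt((-6524 + 3*(-1/671)*(-669)) + 30283) = sqrt((-6524 + 2007/671) + 30283) = sqrt(-4375597/671 + 30283) = sqrt(15944296/671) = 2*sqrt(2674655654)/671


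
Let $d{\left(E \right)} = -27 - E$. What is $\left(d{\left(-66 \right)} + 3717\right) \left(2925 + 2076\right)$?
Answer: $18783756$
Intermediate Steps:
$\left(d{\left(-66 \right)} + 3717\right) \left(2925 + 2076\right) = \left(\left(-27 - -66\right) + 3717\right) \left(2925 + 2076\right) = \left(\left(-27 + 66\right) + 3717\right) 5001 = \left(39 + 3717\right) 5001 = 3756 \cdot 5001 = 18783756$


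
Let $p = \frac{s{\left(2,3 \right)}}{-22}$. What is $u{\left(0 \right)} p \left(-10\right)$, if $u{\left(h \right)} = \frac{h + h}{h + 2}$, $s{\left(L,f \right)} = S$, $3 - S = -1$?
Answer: $0$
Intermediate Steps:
$S = 4$ ($S = 3 - -1 = 3 + 1 = 4$)
$s{\left(L,f \right)} = 4$
$u{\left(h \right)} = \frac{2 h}{2 + h}$
$p = - \frac{2}{11}$ ($p = \frac{4}{-22} = 4 \left(- \frac{1}{22}\right) = - \frac{2}{11} \approx -0.18182$)
$u{\left(0 \right)} p \left(-10\right) = 2 \cdot 0 \frac{1}{2 + 0} \left(- \frac{2}{11}\right) \left(-10\right) = 2 \cdot 0 \cdot \frac{1}{2} \left(- \frac{2}{11}\right) \left(-10\right) = 0 \left(- \frac{2}{11}\right) \left(-10\right) = 0 \left(-10\right) = 0$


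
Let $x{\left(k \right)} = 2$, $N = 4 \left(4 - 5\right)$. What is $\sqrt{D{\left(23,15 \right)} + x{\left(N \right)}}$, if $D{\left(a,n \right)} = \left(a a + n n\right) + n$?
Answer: $\sqrt{771} \approx 27.767$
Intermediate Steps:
$D{\left(a,n \right)} = n + a^{2} + n^{2}$ ($D{\left(a,n \right)} = \left(a^{2} + n^{2}\right) + n = n + a^{2} + n^{2}$)
$N = -4$ ($N = 4 \left(-1\right) = -4$)
$\sqrt{D{\left(23,15 \right)} + x{\left(N \right)}} = \sqrt{\left(15 + 23^{2} + 15^{2}\right) + 2} = \sqrt{\left(15 + 529 + 225\right) + 2} = \sqrt{769 + 2} = \sqrt{771}$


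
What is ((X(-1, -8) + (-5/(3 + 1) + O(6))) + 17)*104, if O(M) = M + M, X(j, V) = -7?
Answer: 2158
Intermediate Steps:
O(M) = 2*M
((X(-1, -8) + (-5/(3 + 1) + O(6))) + 17)*104 = ((-7 + (-5/(3 + 1) + 2*6)) + 17)*104 = ((-7 + (-5/4 + 12)) + 17)*104 = ((-7 + 43/4) + 17)*104 = (15/4 + 17)*104 = (83/4)*104 = 2158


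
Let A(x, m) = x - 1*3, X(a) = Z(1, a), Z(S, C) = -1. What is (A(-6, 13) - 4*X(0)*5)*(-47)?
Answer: -517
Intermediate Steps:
X(a) = -1
A(x, m) = -3 + x (A(x, m) = x - 3 = -3 + x)
(A(-6, 13) - 4*X(0)*5)*(-47) = ((-3 - 6) - 4*(-1)*5)*(-47) = (-9 + 4*5)*(-47) = (-9 + 20)*(-47) = 11*(-47) = -517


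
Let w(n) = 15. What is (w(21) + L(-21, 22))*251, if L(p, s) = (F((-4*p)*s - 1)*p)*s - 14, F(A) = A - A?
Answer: 251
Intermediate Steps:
F(A) = 0
L(p, s) = -14 (L(p, s) = (0*p)*s - 14 = 0*s - 14 = 0 - 14 = -14)
(w(21) + L(-21, 22))*251 = (15 - 14)*251 = 1*251 = 251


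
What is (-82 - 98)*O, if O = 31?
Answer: -5580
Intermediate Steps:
(-82 - 98)*O = (-82 - 98)*31 = -180*31 = -5580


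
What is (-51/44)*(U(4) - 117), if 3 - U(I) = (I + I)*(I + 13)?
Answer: 6375/22 ≈ 289.77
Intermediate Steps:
U(I) = 3 - 2*I*(13 + I) (U(I) = 3 - (I + I)*(I + 13) = 3 - 2*I*(13 + I))
(-51/44)*(U(4) - 117) = (-51/44)*((3 - 26*4 - 2*4²) - 117) = (-51*1/44)*((3 - 104 - 2*16) - 117) = -51*((3 - 104 - 32) - 117)/44 = -51*(-133 - 117)/44 = -51/44*(-250) = 6375/22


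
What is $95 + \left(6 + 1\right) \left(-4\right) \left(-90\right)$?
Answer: $2615$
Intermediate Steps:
$95 + \left(6 + 1\right) \left(-4\right) \left(-90\right) = 95 + 7 \left(-4\right) \left(-90\right) = 95 - -2520 = 95 + 2520 = 2615$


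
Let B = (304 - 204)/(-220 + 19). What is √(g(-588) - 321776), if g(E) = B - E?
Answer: 2*I*√3244084122/201 ≈ 566.74*I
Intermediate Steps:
B = -100/201 (B = 100/(-201) = 100*(-1/201) = -100/201 ≈ -0.49751)
g(E) = -100/201 - E
√(g(-588) - 321776) = √((-100/201 - 1*(-588)) - 321776) = √((-100/201 + 588) - 321776) = √(118088/201 - 321776) = √(-64558888/201) = 2*I*√3244084122/201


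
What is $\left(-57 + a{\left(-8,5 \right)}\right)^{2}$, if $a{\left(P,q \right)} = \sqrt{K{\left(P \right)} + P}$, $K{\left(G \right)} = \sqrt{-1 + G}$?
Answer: $\left(57 - \sqrt{-8 + 3 i}\right)^{2} \approx 3181.5 - 324.88 i$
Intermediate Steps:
$a{\left(P,q \right)} = \sqrt{P + \sqrt{-1 + P}}$ ($a{\left(P,q \right)} = \sqrt{\sqrt{-1 + P} + P} = \sqrt{P + \sqrt{-1 + P}}$)
$\left(-57 + a{\left(-8,5 \right)}\right)^{2} = \left(-57 + \sqrt{-8 + \sqrt{-1 - 8}}\right)^{2} = \left(-57 + \sqrt{-8 + \sqrt{-9}}\right)^{2} = \left(-57 + \sqrt{-8 + 3 i}\right)^{2}$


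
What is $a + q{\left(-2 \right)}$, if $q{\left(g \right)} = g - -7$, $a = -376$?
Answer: $-371$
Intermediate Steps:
$q{\left(g \right)} = 7 + g$ ($q{\left(g \right)} = g + 7 = 7 + g$)
$a + q{\left(-2 \right)} = -376 + \left(7 - 2\right) = -376 + 5 = -371$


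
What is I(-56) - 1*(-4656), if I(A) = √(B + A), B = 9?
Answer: 4656 + I*√47 ≈ 4656.0 + 6.8557*I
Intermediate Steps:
I(A) = √(9 + A)
I(-56) - 1*(-4656) = √(9 - 56) - 1*(-4656) = √(-47) + 4656 = I*√47 + 4656 = 4656 + I*√47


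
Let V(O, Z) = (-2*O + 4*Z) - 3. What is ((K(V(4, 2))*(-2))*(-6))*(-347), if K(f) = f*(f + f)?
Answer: -74952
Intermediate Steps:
V(O, Z) = -3 - 2*O + 4*Z
K(f) = 2*f**2 (K(f) = f*(2*f) = 2*f**2)
((K(V(4, 2))*(-2))*(-6))*(-347) = (((2*(-3 - 2*4 + 4*2)**2)*(-2))*(-6))*(-347) = (((2*(-3 - 8 + 8)**2)*(-2))*(-6))*(-347) = (((2*(-3)**2)*(-2))*(-6))*(-347) = (((2*9)*(-2))*(-6))*(-347) = ((18*(-2))*(-6))*(-347) = -36*(-6)*(-347) = 216*(-347) = -74952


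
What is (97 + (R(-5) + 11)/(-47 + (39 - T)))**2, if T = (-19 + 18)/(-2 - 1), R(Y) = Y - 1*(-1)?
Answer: 5779216/625 ≈ 9246.8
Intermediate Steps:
R(Y) = 1 + Y (R(Y) = Y + 1 = 1 + Y)
T = 1/3 (T = -1/(-3) = -1*(-1/3) = 1/3 ≈ 0.33333)
(97 + (R(-5) + 11)/(-47 + (39 - T)))**2 = (97 + ((1 - 5) + 11)/(-47 + (39 - 1*1/3)))**2 = (97 + (-4 + 11)/(-47 + (39 - 1/3)))**2 = (97 + 7/(-47 + 116/3))**2 = (97 + 7/(-25/3))**2 = (97 + 7*(-3/25))**2 = (97 - 21/25)**2 = (2404/25)**2 = 5779216/625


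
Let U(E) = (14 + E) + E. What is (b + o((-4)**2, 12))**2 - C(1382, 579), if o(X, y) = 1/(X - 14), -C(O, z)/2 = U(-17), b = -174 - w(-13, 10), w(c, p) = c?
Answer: 102881/4 ≈ 25720.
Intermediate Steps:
U(E) = 14 + 2*E
b = -161 (b = -174 - 1*(-13) = -174 + 13 = -161)
C(O, z) = 40 (C(O, z) = -2*(14 + 2*(-17)) = -2*(14 - 34) = -2*(-20) = 40)
o(X, y) = 1/(-14 + X)
(b + o((-4)**2, 12))**2 - C(1382, 579) = (-161 + 1/(-14 + (-4)**2))**2 - 1*40 = (-161 + 1/(-14 + 16))**2 - 40 = (-161 + 1/2)**2 - 40 = (-321/2)**2 - 40 = 103041/4 - 40 = 102881/4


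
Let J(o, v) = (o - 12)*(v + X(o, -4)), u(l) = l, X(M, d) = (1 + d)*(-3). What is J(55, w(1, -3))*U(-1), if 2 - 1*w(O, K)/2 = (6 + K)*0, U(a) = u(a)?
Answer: -559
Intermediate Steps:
X(M, d) = -3 - 3*d
U(a) = a
w(O, K) = 4 (w(O, K) = 4 - 2*(6 + K)*0 = 4 - 2*0 = 4 + 0 = 4)
J(o, v) = (-12 + o)*(9 + v) (J(o, v) = (o - 12)*(v + (-3 - 3*(-4))) = (-12 + o)*(v + (-3 + 12)) = (-12 + o)*(v + 9) = (-12 + o)*(9 + v))
J(55, w(1, -3))*U(-1) = (-108 - 12*4 + 9*55 + 55*4)*(-1) = (-108 - 48 + 495 + 220)*(-1) = 559*(-1) = -559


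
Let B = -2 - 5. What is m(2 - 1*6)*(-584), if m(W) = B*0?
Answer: 0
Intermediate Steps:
B = -7
m(W) = 0 (m(W) = -7*0 = 0)
m(2 - 1*6)*(-584) = 0*(-584) = 0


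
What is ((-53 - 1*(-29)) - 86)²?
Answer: 12100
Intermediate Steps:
((-53 - 1*(-29)) - 86)² = ((-53 + 29) - 86)² = (-24 - 86)² = (-110)² = 12100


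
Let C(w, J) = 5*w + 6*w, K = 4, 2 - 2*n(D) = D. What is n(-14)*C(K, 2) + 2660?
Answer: 3012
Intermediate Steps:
n(D) = 1 - D/2
C(w, J) = 11*w
n(-14)*C(K, 2) + 2660 = (1 - ½*(-14))*(11*4) + 2660 = (1 + 7)*44 + 2660 = 8*44 + 2660 = 352 + 2660 = 3012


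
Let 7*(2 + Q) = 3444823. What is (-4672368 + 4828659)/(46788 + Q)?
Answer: 1094037/3772325 ≈ 0.29002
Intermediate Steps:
Q = 3444809/7 (Q = -2 + (1/7)*3444823 = -2 + 3444823/7 = 3444809/7 ≈ 4.9212e+5)
(-4672368 + 4828659)/(46788 + Q) = (-4672368 + 4828659)/(46788 + 3444809/7) = 156291/(3772325/7) = 156291*(7/3772325) = 1094037/3772325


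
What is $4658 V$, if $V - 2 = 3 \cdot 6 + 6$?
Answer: $121108$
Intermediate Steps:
$V = 26$ ($V = 2 + \left(3 \cdot 6 + 6\right) = 2 + \left(18 + 6\right) = 2 + 24 = 26$)
$4658 V = 4658 \cdot 26 = 121108$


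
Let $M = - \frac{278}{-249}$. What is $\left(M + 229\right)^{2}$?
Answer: $\frac{3283175401}{62001} \approx 52954.0$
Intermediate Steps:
$M = \frac{278}{249}$ ($M = \left(-278\right) \left(- \frac{1}{249}\right) = \frac{278}{249} \approx 1.1165$)
$\left(M + 229\right)^{2} = \left(\frac{278}{249} + 229\right)^{2} = \left(\frac{57299}{249}\right)^{2} = \frac{3283175401}{62001}$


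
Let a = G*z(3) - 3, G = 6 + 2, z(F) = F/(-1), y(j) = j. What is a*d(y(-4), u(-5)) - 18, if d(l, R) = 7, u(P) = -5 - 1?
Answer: -207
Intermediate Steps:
u(P) = -6
z(F) = -F (z(F) = F*(-1) = -F)
G = 8
a = -27 (a = 8*(-1*3) - 3 = 8*(-3) - 3 = -24 - 3 = -27)
a*d(y(-4), u(-5)) - 18 = -27*7 - 18 = -189 - 18 = -207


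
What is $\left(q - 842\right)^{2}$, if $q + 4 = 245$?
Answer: $361201$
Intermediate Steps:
$q = 241$ ($q = -4 + 245 = 241$)
$\left(q - 842\right)^{2} = \left(241 - 842\right)^{2} = \left(-601\right)^{2} = 361201$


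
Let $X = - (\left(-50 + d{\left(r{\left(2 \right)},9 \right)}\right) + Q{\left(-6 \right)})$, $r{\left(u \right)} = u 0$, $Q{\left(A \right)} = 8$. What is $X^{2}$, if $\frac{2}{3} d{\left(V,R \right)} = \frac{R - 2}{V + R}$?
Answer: $\frac{60025}{36} \approx 1667.4$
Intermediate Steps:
$r{\left(u \right)} = 0$
$d{\left(V,R \right)} = \frac{3 \left(-2 + R\right)}{2 \left(R + V\right)}$ ($d{\left(V,R \right)} = \frac{3 \frac{R - 2}{V + R}}{2} = \frac{3 \frac{-2 + R}{R + V}}{2} = \frac{3 \left(-2 + R\right)}{2 \left(R + V\right)}$)
$X = \frac{245}{6}$ ($X = - (\left(-50 + \frac{-3 + \frac{3}{2} \cdot 9}{9 + 0}\right) + 8) = - (\left(-50 + \frac{-3 + \frac{27}{2}}{9}\right) + 8) = - (\left(-50 + \frac{1}{9} \cdot \frac{21}{2}\right) + 8) = - (\left(-50 + \frac{7}{6}\right) + 8) = - (- \frac{293}{6} + 8) = \left(-1\right) \left(- \frac{245}{6}\right) = \frac{245}{6} \approx 40.833$)
$X^{2} = \left(\frac{245}{6}\right)^{2} = \frac{60025}{36}$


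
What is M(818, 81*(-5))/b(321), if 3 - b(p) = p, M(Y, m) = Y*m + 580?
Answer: 165355/159 ≈ 1040.0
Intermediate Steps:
M(Y, m) = 580 + Y*m
b(p) = 3 - p
M(818, 81*(-5))/b(321) = (580 + 818*(81*(-5)))/(3 - 1*321) = (580 + 818*(-405))/(3 - 321) = (580 - 331290)/(-318) = -330710*(-1/318) = 165355/159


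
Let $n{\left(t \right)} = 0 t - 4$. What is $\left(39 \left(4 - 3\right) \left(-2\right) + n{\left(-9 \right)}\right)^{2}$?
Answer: $6724$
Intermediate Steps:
$n{\left(t \right)} = -4$ ($n{\left(t \right)} = 0 - 4 = -4$)
$\left(39 \left(4 - 3\right) \left(-2\right) + n{\left(-9 \right)}\right)^{2} = \left(39 \left(4 - 3\right) \left(-2\right) - 4\right)^{2} = \left(39 \cdot 1 \left(-2\right) - 4\right)^{2} = \left(39 \left(-2\right) - 4\right)^{2} = \left(-78 - 4\right)^{2} = \left(-82\right)^{2} = 6724$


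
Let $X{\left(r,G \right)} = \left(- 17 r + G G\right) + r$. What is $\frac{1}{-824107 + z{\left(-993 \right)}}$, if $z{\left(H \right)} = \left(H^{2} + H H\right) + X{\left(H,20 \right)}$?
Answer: $\frac{1}{1164279} \approx 8.589 \cdot 10^{-7}$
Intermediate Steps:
$X{\left(r,G \right)} = G^{2} - 16 r$ ($X{\left(r,G \right)} = \left(- 17 r + G^{2}\right) + r = \left(G^{2} - 17 r\right) + r = G^{2} - 16 r$)
$z{\left(H \right)} = 400 - 16 H + 2 H^{2}$ ($z{\left(H \right)} = \left(H^{2} + H H\right) - \left(-400 + 16 H\right) = \left(H^{2} + H^{2}\right) - \left(-400 + 16 H\right) = 2 H^{2} - \left(-400 + 16 H\right) = 400 - 16 H + 2 H^{2}$)
$\frac{1}{-824107 + z{\left(-993 \right)}} = \frac{1}{-824107 + \left(400 - -15888 + 2 \left(-993\right)^{2}\right)} = \frac{1}{-824107 + \left(400 + 15888 + 2 \cdot 986049\right)} = \frac{1}{-824107 + \left(400 + 15888 + 1972098\right)} = \frac{1}{-824107 + 1988386} = \frac{1}{1164279}$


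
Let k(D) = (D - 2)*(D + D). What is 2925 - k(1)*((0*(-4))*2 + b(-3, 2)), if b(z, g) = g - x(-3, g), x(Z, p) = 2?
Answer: 2925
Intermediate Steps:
k(D) = 2*D*(-2 + D) (k(D) = (-2 + D)*(2*D) = 2*D*(-2 + D))
b(z, g) = -2 + g (b(z, g) = g - 1*2 = g - 2 = -2 + g)
2925 - k(1)*((0*(-4))*2 + b(-3, 2)) = 2925 - 2*1*(-2 + 1)*((0*(-4))*2 + (-2 + 2)) = 2925 - 2*1*(-1)*(0*2 + 0) = 2925 - (-2)*(0 + 0) = 2925 - (-2)*0 = 2925 - 1*0 = 2925 + 0 = 2925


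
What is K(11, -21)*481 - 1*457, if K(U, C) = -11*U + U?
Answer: -53367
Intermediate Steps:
K(U, C) = -10*U
K(11, -21)*481 - 1*457 = -10*11*481 - 1*457 = -110*481 - 457 = -52910 - 457 = -53367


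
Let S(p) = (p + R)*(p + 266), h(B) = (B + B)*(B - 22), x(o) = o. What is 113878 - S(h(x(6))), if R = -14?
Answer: 129122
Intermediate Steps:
h(B) = 2*B*(-22 + B) (h(B) = (2*B)*(-22 + B) = 2*B*(-22 + B))
S(p) = (-14 + p)*(266 + p) (S(p) = (p - 14)*(p + 266) = (-14 + p)*(266 + p))
113878 - S(h(x(6))) = 113878 - (-3724 + (2*6*(-22 + 6))**2 + 252*(2*6*(-22 + 6))) = 113878 - (-3724 + (2*6*(-16))**2 + 252*(2*6*(-16))) = 113878 - (-3724 + (-192)**2 + 252*(-192)) = 113878 - (-3724 + 36864 - 48384) = 113878 - 1*(-15244) = 113878 + 15244 = 129122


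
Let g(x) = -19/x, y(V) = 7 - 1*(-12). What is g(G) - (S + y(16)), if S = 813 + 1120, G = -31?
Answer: -60493/31 ≈ -1951.4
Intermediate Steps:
S = 1933
y(V) = 19 (y(V) = 7 + 12 = 19)
g(G) - (S + y(16)) = -19/(-31) - (1933 + 19) = -19*(-1/31) - 1*1952 = 19/31 - 1952 = -60493/31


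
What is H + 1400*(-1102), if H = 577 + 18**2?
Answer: -1541899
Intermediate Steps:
H = 901 (H = 577 + 324 = 901)
H + 1400*(-1102) = 901 + 1400*(-1102) = 901 - 1542800 = -1541899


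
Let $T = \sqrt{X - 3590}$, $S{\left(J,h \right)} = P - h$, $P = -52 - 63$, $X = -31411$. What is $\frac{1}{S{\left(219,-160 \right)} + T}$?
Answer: $\frac{5}{4114} - \frac{i \sqrt{3889}}{12342} \approx 0.0012154 - 0.0050528 i$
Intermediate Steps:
$P = -115$
$S{\left(J,h \right)} = -115 - h$
$T = 3 i \sqrt{3889}$ ($T = \sqrt{-31411 - 3590} = \sqrt{-35001} = 3 i \sqrt{3889} \approx 187.09 i$)
$\frac{1}{S{\left(219,-160 \right)} + T} = \frac{1}{\left(-115 - -160\right) + 3 i \sqrt{3889}} = \frac{1}{\left(-115 + 160\right) + 3 i \sqrt{3889}} = \frac{1}{45 + 3 i \sqrt{3889}}$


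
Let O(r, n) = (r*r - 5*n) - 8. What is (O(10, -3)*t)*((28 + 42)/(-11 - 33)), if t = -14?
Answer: 26215/11 ≈ 2383.2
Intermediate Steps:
O(r, n) = -8 + r² - 5*n (O(r, n) = (r² - 5*n) - 8 = -8 + r² - 5*n)
(O(10, -3)*t)*((28 + 42)/(-11 - 33)) = ((-8 + 10² - 5*(-3))*(-14))*((28 + 42)/(-11 - 33)) = ((-8 + 100 + 15)*(-14))*(70/(-44)) = (107*(-14))*(70*(-1/44)) = -1498*(-35/22) = 26215/11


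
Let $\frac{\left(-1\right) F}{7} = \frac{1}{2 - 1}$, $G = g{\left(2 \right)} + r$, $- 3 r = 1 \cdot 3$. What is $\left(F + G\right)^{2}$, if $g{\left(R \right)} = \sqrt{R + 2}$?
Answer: $36$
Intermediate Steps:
$g{\left(R \right)} = \sqrt{2 + R}$
$r = -1$ ($r = - \frac{1 \cdot 3}{3} = \left(- \frac{1}{3}\right) 3 = -1$)
$G = 1$ ($G = \sqrt{2 + 2} - 1 = \sqrt{4} - 1 = 2 - 1 = 1$)
$F = -7$ ($F = - \frac{7}{2 - 1} = - \frac{7}{1} = \left(-7\right) 1 = -7$)
$\left(F + G\right)^{2} = \left(-7 + 1\right)^{2} = \left(-6\right)^{2} = 36$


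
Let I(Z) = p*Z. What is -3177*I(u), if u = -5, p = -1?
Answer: -15885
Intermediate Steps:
I(Z) = -Z
-3177*I(u) = -(-3177)*(-5) = -3177*5 = -15885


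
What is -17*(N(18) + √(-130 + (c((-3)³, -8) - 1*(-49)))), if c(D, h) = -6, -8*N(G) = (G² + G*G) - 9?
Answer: 10863/8 - 17*I*√87 ≈ 1357.9 - 158.57*I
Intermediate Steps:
N(G) = 9/8 - G²/4 (N(G) = -((G² + G*G) - 9)/8 = -((G² + G²) - 9)/8 = -(2*G² - 9)/8 = -(-9 + 2*G²)/8 = 9/8 - G²/4)
-17*(N(18) + √(-130 + (c((-3)³, -8) - 1*(-49)))) = -17*((9/8 - ¼*18²) + √(-130 + (-6 - 1*(-49)))) = -17*((9/8 - ¼*324) + √(-130 + (-6 + 49))) = -17*((9/8 - 81) + √(-130 + 43)) = -17*(-639/8 + √(-87)) = -17*(-639/8 + I*√87) = 10863/8 - 17*I*√87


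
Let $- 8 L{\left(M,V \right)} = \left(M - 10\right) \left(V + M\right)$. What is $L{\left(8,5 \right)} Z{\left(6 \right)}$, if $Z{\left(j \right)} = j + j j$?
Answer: $\frac{273}{2} \approx 136.5$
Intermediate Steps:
$L{\left(M,V \right)} = - \frac{\left(-10 + M\right) \left(M + V\right)}{8}$ ($L{\left(M,V \right)} = - \frac{\left(M - 10\right) \left(V + M\right)}{8} = - \frac{\left(-10 + M\right) \left(M + V\right)}{8}$)
$Z{\left(j \right)} = j + j^{2}$
$L{\left(8,5 \right)} Z{\left(6 \right)} = \left(- \frac{8^{2}}{8} + \frac{5}{4} \cdot 8 + \frac{5}{4} \cdot 5 - 1 \cdot 5\right) 6 \left(1 + 6\right) = \left(\left(- \frac{1}{8}\right) 64 + 10 + \frac{25}{4} - 5\right) 6 \cdot 7 = \left(-8 + 10 + \frac{25}{4} - 5\right) 42 = \frac{13}{4} \cdot 42 = \frac{273}{2}$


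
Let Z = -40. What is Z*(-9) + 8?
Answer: 368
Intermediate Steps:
Z*(-9) + 8 = -40*(-9) + 8 = 360 + 8 = 368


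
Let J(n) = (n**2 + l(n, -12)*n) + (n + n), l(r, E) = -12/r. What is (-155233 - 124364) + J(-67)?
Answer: -275254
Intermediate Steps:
J(n) = -12 + n**2 + 2*n (J(n) = (n**2 + (-12/n)*n) + (n + n) = (n**2 - 12) + 2*n = (-12 + n**2) + 2*n = -12 + n**2 + 2*n)
(-155233 - 124364) + J(-67) = (-155233 - 124364) + (-12 - 67*(2 - 67)) = -279597 + (-12 - 67*(-65)) = -279597 + (-12 + 4355) = -279597 + 4343 = -275254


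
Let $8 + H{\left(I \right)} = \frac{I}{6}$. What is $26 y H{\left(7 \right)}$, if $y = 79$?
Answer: $- \frac{42107}{3} \approx -14036.0$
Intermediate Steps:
$H{\left(I \right)} = -8 + \frac{I}{6}$
$26 y H{\left(7 \right)} = 26 \cdot 79 \left(-8 + \frac{1}{6} \cdot 7\right) = 2054 \left(-8 + \frac{7}{6}\right) = 2054 \left(- \frac{41}{6}\right) = - \frac{42107}{3}$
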